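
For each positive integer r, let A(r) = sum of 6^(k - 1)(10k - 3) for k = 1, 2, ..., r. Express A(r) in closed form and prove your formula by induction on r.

A(r) = 6^r(2r - 1) + 1

We claim A(r) = 6^r(2r - 1) + 1 for all r ≥ 1.
Base case (r = 1): A(1) = 7, and the closed form gives 7. They agree.
Suppose the result is true for r = k, so A(k) = 6^k(2k - 1) + 1.
Then A(k+1) = A(k) + (6^k(10k + 7)) = (6^k(2k - 1) + 1) + (6^k(10k + 7)).
Simplifying, A(k+1) = 12·6^k·k + 6·6^k + 1 = 6^(k+1)(2(k+1) - 1) + 1,
which is the closed form with r = k+1.
This completes the induction.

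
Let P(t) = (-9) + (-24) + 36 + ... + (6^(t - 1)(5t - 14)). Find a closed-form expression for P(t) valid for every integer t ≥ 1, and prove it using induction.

P(t) = 6^t(t - 3) + 3

We claim P(t) = 6^t(t - 3) + 3 for all t ≥ 1.
When t = 1: P(1) = -9, and the closed form gives -9. They agree.
For the inductive step, assume it holds for an arbitrary i ≥ 1, so P(i) = 6^i(i - 3) + 3.
Then P(i+1) = P(i) + (6^i(5i - 9)) = (6^i(i - 3) + 3) + (6^i(5i - 9)).
Simplifying, P(i+1) = 6·6^i·i - 12·6^i + 3 = 6^(i+1)((i+1) - 3) + 3,
which is the closed form with t = i+1.
By induction, the statement is established for all t ≥ 1.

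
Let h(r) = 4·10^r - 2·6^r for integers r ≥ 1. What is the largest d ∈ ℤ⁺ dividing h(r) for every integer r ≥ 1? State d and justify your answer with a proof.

Computing the first values: h(1) = 28 and h(2) = 328; gcd(28, 328) = 4, so d ≤ 4.
We prove 4 | 4·10^r - 2·6^r for all r ≥ 1 by induction on r.
Base step (r = 1): h(1) = 28 = 4·(7), so 4 | h(1).
Inductive step: assume the claim holds for r = m, i.e. 4 | h(m). Then
h(m+1) − 10·h(m) = (4·10^(m+1) - 2·6^(m+1)) − 10·(4·10^m - 2·6^m) = (-2)·6^m·(6 − 10) = (8)·6^m. Since 4 | h(m) by the inductive hypothesis, 4 | 10·h(m); and 4 | 8 since 8 = 4·2. Therefore 4 | h(m+1).
By induction, the statement is established for all r ≥ 1.
Therefore the largest such d is 4.

d = 4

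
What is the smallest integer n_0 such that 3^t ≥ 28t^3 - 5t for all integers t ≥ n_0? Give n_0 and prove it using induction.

At t = 9: 19683 < 20367, so the inequality fails and n_0 ≥ 10. We prove 3^t ≥ 28t^3 - 5t for all t ≥ 10.
Base step (t = 10): 3^t = 59049 and 28t^3 - 5t = 27950, so 59049 ≥ 27950.
Inductive step: suppose the statement holds for some m ≥ 10, so 3^m ≥ 28m^3 - 5m.
Then 3^(m + 1) = 3·(3^m) ≥ 3·(28m^3 - 5m).
Also, for m ≥ 10 we have 3·(28m^3 - 5m) ≥ 28(m+1)^3 - 5(m+1), since 3·(28m^3 - 5m) − (28(m+1)^3 - 5(m+1)) = 56m^3 - 84m^2 - 94m - 23, which is nonnegative for all m ≥ 10.
Combining, 3^(m + 1) ≥ 28(m+1)^3 - 5(m+1).
By induction, the statement is established for all t ≥ 10.
Hence the smallest such n_0 is 10.

n_0 = 10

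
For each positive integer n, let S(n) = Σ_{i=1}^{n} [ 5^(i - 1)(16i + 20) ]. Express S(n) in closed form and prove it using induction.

We claim S(n) = 4·5^n(n + 1) - 4 for all n ≥ 1.
Base step (n = 1): S(1) = 36, and the closed form gives 36. They agree.
For the inductive step, assume it holds for an arbitrary i ≥ 1, so S(i) = 4·5^i(i + 1) - 4.
Then S(i+1) = S(i) + (5^i(16i + 36)) = (4·5^i(i + 1) - 4) + (5^i(16i + 36)).
Simplifying, S(i+1) = 20·5^i·i + 40·5^i - 4 = 4·5^(i+1)((i+1) + 1) - 4,
which is the closed form with n = i+1.
This completes the induction.

S(n) = 4·5^n(n + 1) - 4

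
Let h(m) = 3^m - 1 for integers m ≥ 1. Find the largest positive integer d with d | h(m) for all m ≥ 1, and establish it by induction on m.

d = 2

Computing the first values: h(1) = 2 and h(2) = 8; gcd(2, 8) = 2, so d ≤ 2.
We prove 2 | 3^m - 1 for all m ≥ 1 by induction on m.
For the base case m = 1: h(1) = 2 = 2·(1), so 2 | h(1).
Inductive step: assume the claim holds for m = j, i.e. 2 | h(j). Then
3^{j+1} − 1^{j+1} = 3·3^j − 1·1^j = 3·(3^j − 1^j) + (2)·1^j. The first term is divisible by 2 by the inductive hypothesis, and the second term (2)·1^j is divisible by 2 since 2 | 2. Hence 2 | h(j+1).
By the principle of mathematical induction, the result holds for all m ≥ 1.
Therefore the largest such d is 2.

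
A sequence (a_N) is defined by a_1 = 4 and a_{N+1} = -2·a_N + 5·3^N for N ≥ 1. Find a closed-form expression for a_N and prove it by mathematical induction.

a_N = (-2)^(N - 1) + 3^N

Computing the first terms: a_1 = 4, a_2 = 7, a_3 = 31. This suggests a_N = (-2)^(N - 1) + 3^N.
Base case (N = 1): the formula gives 4 = 4 = a_1.
For the inductive step, assume it holds for an arbitrary p ≥ 1, so a_p = (-2)^(p - 1) + 3^p.
Then a_{p+1} = -2·a_p + 5·3^p = -2·((-2)^(p - 1) + 3^p) + 5·3^p = (-2)^p + 3^(p + 1) = (-2)^((p+1) - 1) + 3^(p+1),
which is the claimed formula at N = p+1.
Hence, by induction on N, the claim holds for every N ≥ 1.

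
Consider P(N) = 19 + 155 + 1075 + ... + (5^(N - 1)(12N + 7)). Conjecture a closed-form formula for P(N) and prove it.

P(N) = 5^N(3N + 1) - 1

We claim P(N) = 5^N(3N + 1) - 1 for all N ≥ 1.
Base case (N = 1): P(1) = 19, and the closed form gives 19. They agree.
For the inductive step, assume it holds for an arbitrary k ≥ 1, so P(k) = 5^k(3k + 1) - 1.
Then P(k+1) = P(k) + (5^k(12k + 19)) = (5^k(3k + 1) - 1) + (5^k(12k + 19)).
Simplifying, P(k+1) = 15·5^k·k + 20·5^k - 1 = 5^(k+1)(3(k+1) + 1) - 1,
which is the closed form with N = k+1.
By induction, the statement is established for all N ≥ 1.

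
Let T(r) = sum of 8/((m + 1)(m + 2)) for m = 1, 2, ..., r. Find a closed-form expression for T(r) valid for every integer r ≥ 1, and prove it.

T(r) = 4r/(r + 2)

We claim T(r) = 4r/(r + 2) for all r ≥ 1.
For the base case r = 1: T(1) = 4/3, and the closed form gives 4/3. They agree.
Inductive step: suppose the statement holds for some m ≥ 1, so T(m) = 4m/(m + 2).
Then T(m+1) = T(m) + (8/((m + 2)(m + 3))) = (4m/(m + 2)) + (8/((m + 2)(m + 3))).
Simplifying, T(m+1) = 4(m + 1)/(m + 3) = 4(m+1)/((m+1) + 2),
which is the closed form with r = m+1.
Hence, by induction on r, the claim holds for every r ≥ 1.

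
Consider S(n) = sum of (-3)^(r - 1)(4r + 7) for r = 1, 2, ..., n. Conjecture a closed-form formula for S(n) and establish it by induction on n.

S(n) = -(-3)^n(n + 2) + 2

We claim S(n) = -(-3)^n(n + 2) + 2 for all n ≥ 1.
When n = 1: S(1) = 11, and the closed form gives 11. They agree.
Inductive step: assume the claim holds for n = r, so S(r) = -(-3)^r(r + 2) + 2.
Then S(r+1) = S(r) + ((-3)^r(4r + 11)) = (-(-3)^r(r + 2) + 2) + ((-3)^r(4r + 11)).
Simplifying, S(r+1) = -(-3)^(r + 1)r + (-3)^(r + 2) + 2 = -(-3)^(r+1)((r+1) + 2) + 2,
which is the closed form with n = r+1.
This completes the induction.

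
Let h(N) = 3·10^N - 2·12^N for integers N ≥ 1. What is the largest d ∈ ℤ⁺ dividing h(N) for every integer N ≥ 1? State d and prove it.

Computing the first values: h(1) = 6 and h(2) = 12; gcd(6, 12) = 6, so d ≤ 6.
We prove 6 | 3·10^N - 2·12^N for all N ≥ 1 by induction on N.
When N = 1: h(1) = 6 = 6·(1), so 6 | h(1).
Suppose the result is true for N = k, i.e. 6 | h(k). Then
h(k+1) − 12·h(k) = (3·10^(k+1) - 2·12^(k+1)) − 12·(3·10^k - 2·12^k) = (3)·10^k·(10 − 12) = (-6)·10^k. Since 6 | h(k) by the inductive hypothesis, 6 | 12·h(k); and 6 | -6 since -6 = 6·-1. Therefore 6 | h(k+1).
Hence, by induction on N, the claim holds for every N ≥ 1.
Therefore the largest such d is 6.

d = 6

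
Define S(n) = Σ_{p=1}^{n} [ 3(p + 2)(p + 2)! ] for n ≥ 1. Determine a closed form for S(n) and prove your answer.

S(n) = 3(n + 3)! - 18

We claim S(n) = 3(n + 3)! - 18 for all n ≥ 1.
For the base case n = 1: S(1) = 54, and the closed form gives 54. They agree.
Inductive step: assume the claim holds for n = p, so S(p) = 3(p + 3)! - 18.
Then S(p+1) = S(p) + (3(p + 3)(p + 3)!) = (3(p + 3)! - 18) + (3(p + 3)(p + 3)!).
Simplifying, S(p+1) = 3((p+1) + 3)! - 18,
which is the closed form with n = p+1.
This completes the induction.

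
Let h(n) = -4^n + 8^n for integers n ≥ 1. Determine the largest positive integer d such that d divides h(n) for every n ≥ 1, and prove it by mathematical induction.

Computing the first values: h(1) = 4 and h(2) = 48; gcd(4, 48) = 4, so d ≤ 4.
We prove 4 | -4^n + 8^n for all n ≥ 1 by induction on n.
For the base case n = 1: h(1) = 4 = 4·(1), so 4 | h(1).
Suppose the result is true for n = k, i.e. 4 | h(k). Then
8^{k+1} − 4^{k+1} = 8·8^k − 4·4^k = 8·(8^k − 4^k) + (4)·4^k. The first term is divisible by 4 by the inductive hypothesis, and the second term (4)·4^k is divisible by 4 since 4 | 4. Hence 4 | h(k+1).
This completes the induction.
Therefore the largest such d is 4.

d = 4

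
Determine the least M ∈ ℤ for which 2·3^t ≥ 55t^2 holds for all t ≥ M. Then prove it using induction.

At t = 6: 1458 < 1980, so the inequality fails and M ≥ 7. We prove 2·3^t ≥ 55t^2 for all t ≥ 7.
When t = 7: 2·3^t = 4374 and 55t^2 = 2695, so 4374 ≥ 2695.
For the inductive step, assume it holds for an arbitrary p ≥ 7, so 2·3^p ≥ 55p^2.
Then 2·3^(p + 1) = 3·(2·3^p) ≥ 3·(55p^2).
Also, for p ≥ 7 we have 3·(55p^2) ≥ 55(p+1)^2, since 3 ≥ (1 + 1/p)^2 for all p ≥ 7.
Combining, 2·3^(p + 1) ≥ 55(p+1)^2.
By the principle of mathematical induction, the result holds for all t ≥ 7.
Hence the smallest such M is 7.

M = 7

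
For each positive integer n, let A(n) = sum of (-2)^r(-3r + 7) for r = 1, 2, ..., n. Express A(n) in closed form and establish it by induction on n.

We claim A(n) = 2(-2)^n(-n + 2) - 4 for all n ≥ 1.
Base step (n = 1): A(1) = -8, and the closed form gives -8. They agree.
Inductive step: assume the claim holds for n = r, so A(r) = 2(-2)^r(-r + 2) - 4.
Then A(r+1) = A(r) + ((-2)^(r + 1)(-3r + 4)) = (2(-2)^r(-r + 2) - 4) + ((-2)^(r + 1)(-3r + 4)).
Simplifying, A(r+1) = 4(-2)^r·r - 4(-2)^r - 4 = 2(-2)^(r+1)(-(r+1) + 2) - 4,
which is the closed form with n = r+1.
This completes the induction.

A(n) = 2(-2)^n(-n + 2) - 4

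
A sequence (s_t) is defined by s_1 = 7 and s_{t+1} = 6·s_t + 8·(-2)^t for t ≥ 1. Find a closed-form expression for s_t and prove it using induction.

s_t = -(-2)^t + 5·6^(t - 1)

Computing the first terms: s_1 = 7, s_2 = 26, s_3 = 188. This suggests s_t = -(-2)^t + 5·6^(t - 1).
Base case (t = 1): the formula gives 7 = 7 = s_1.
Inductive step: assume the claim holds for t = j, so s_j = -(-2)^j + 5·6^(j - 1).
Then s_{j+1} = 6·s_j + 8·(-2)^j = 6·(-(-2)^j + 5·6^(j - 1)) + 8·(-2)^j = -(-2)^(j + 1) + 5·6^j = -(-2)^(j+1) + 5·6^((j+1) - 1),
which is the claimed formula at t = j+1.
By induction, the statement is established for all t ≥ 1.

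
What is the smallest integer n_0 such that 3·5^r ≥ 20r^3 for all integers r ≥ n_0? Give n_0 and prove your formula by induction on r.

n_0 = 4

At r = 3: 375 < 540, so the inequality fails and n_0 ≥ 4. We prove 3·5^r ≥ 20r^3 for all r ≥ 4.
When r = 4: 3·5^r = 1875 and 20r^3 = 1280, so 1875 ≥ 1280.
Inductive step: assume the claim holds for r = p, so 3·5^p ≥ 20p^3.
Then 3·5^(p + 1) = 5·(3·5^p) ≥ 5·(20p^3).
Also, for p ≥ 4 we have 5·(20p^3) ≥ 20(p+1)^3, since 5 ≥ (1 + 1/p)^3 for all p ≥ 4.
Combining, 3·5^(p + 1) ≥ 20(p+1)^3.
This completes the induction.
Hence the smallest such n_0 is 4.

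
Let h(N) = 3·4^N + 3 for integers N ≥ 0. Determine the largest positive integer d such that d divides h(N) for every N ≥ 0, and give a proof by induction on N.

Computing the first values: h(0) = 6 and h(1) = 15; gcd(6, 15) = 3, so d ≤ 3.
We prove 3 | 3·4^N + 3 for all N ≥ 0 by induction on N.
Base case (N = 0): h(0) = 6 = 3·(2), so 3 | h(0).
For the inductive step, assume it holds for an arbitrary i ≥ 0, i.e. 3 | h(i). Then
h(i+1) = 3·4^(i+1) + 3 = 4·(3·4^i + 3) - 9 = 4·h(i) - 9. The first term is divisible by 3 by the inductive hypothesis, and -9 is divisible by 3. Hence 3 | h(i+1).
This completes the induction.
Therefore the largest such d is 3.

d = 3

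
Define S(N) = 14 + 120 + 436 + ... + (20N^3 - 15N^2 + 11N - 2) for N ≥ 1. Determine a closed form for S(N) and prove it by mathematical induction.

S(N) = N(5N^3 + 5N^2 + 3N + 1)

We claim S(N) = N(5N^3 + 5N^2 + 3N + 1) for all N ≥ 1.
When N = 1: S(1) = 14, and the closed form gives 14. They agree.
For the inductive step, assume it holds for an arbitrary i ≥ 1, so S(i) = i(5i^3 + 5i^2 + 3i + 1).
Then S(i+1) = S(i) + (20i^3 + 45i^2 + 41i + 14) = (i(5i^3 + 5i^2 + 3i + 1)) + (20i^3 + 45i^2 + 41i + 14).
Simplifying, S(i+1) = (i + 1)(5i^3 + 20i^2 + 28i + 14) = (i+1)(5(i+1)^3 + 5(i+1)^2 + 3(i+1) + 1),
which is the closed form with N = i+1.
By the principle of mathematical induction, the result holds for all N ≥ 1.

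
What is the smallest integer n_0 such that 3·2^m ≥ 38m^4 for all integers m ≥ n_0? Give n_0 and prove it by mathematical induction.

At m = 21: 6291456 < 7390278, so the inequality fails and n_0 ≥ 22. We prove 3·2^m ≥ 38m^4 for all m ≥ 22.
Base step (m = 22): 3·2^m = 12582912 and 38m^4 = 8901728, so 12582912 ≥ 8901728.
Suppose the result is true for m = k, so 3·2^k ≥ 38k^4.
Then 3·2^(k + 1) = 2·(3·2^k) ≥ 2·(38k^4).
Also, for k ≥ 22 we have 2·(38k^4) ≥ 38(k+1)^4, since 2 ≥ (1 + 1/k)^4 for all k ≥ 22.
Combining, 3·2^(k + 1) ≥ 38(k+1)^4.
This completes the induction.
Hence the smallest such n_0 is 22.

n_0 = 22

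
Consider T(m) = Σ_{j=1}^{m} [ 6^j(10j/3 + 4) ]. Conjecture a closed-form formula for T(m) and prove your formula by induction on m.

We claim T(m) = 4·6^m(m + 1) - 4 for all m ≥ 1.
Base case (m = 1): T(1) = 44, and the closed form gives 44. They agree.
Suppose the result is true for m = j, so T(j) = 4·6^j(j + 1) - 4.
Then T(j+1) = T(j) + (6^j(20j + 44)) = (4·6^j(j + 1) - 4) + (6^j(20j + 44)).
Simplifying, T(j+1) = 24·6^j·j + 48·6^j - 4 = 4·6^(j+1)((j+1) + 1) - 4,
which is the closed form with m = j+1.
By the principle of mathematical induction, the result holds for all m ≥ 1.

T(m) = 4·6^m(m + 1) - 4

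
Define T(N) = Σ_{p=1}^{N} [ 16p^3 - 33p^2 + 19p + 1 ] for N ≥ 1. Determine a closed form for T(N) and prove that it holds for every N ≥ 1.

T(N) = N(4N^3 - 3N^2 - 3N + 5)

We claim T(N) = N(4N^3 - 3N^2 - 3N + 5) for all N ≥ 1.
When N = 1: T(1) = 3, and the closed form gives 3. They agree.
Inductive step: assume the claim holds for N = p, so T(p) = p(4p^3 - 3p^2 - 3p + 5).
Then T(p+1) = T(p) + (16p^3 + 15p^2 + p + 3) = (p(4p^3 - 3p^2 - 3p + 5)) + (16p^3 + 15p^2 + p + 3).
Simplifying, T(p+1) = (p + 1)(4p^3 + 9p^2 + 3p + 3) = (p+1)(4(p+1)^3 - 3(p+1)^2 - 3(p+1) + 5),
which is the closed form with N = p+1.
By the principle of mathematical induction, the result holds for all N ≥ 1.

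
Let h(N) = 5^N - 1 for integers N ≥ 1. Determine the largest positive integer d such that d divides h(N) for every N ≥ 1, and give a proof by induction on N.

d = 4

Computing the first values: h(1) = 4 and h(2) = 24; gcd(4, 24) = 4, so d ≤ 4.
We prove 4 | 5^N - 1 for all N ≥ 1 by induction on N.
Base case (N = 1): h(1) = 4 = 4·(1), so 4 | h(1).
Inductive step: assume the claim holds for N = i, i.e. 4 | h(i). Then
5^{i+1} − 1^{i+1} = 5·5^i − 1·1^i = 5·(5^i − 1^i) + (4)·1^i. The first term is divisible by 4 by the inductive hypothesis, and the second term (4)·1^i is divisible by 4 since 4 | 4. Hence 4 | h(i+1).
By induction, the statement is established for all N ≥ 1.
Therefore the largest such d is 4.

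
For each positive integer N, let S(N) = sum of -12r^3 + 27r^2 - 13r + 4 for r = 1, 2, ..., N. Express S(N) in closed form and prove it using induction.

We claim S(N) = -N(3N^3 - 3N^2 - 4N - 2) for all N ≥ 1.
For the base case N = 1: S(1) = 6, and the closed form gives 6. They agree.
Inductive step: suppose the statement holds for some r ≥ 1, so S(r) = r(-3r^3 + 3r^2 + 4r + 2).
Then S(r+1) = S(r) + (-12r^3 - 9r^2 + 5r + 6) = (r(-3r^3 + 3r^2 + 4r + 2)) + (-12r^3 - 9r^2 + 5r + 6).
Simplifying, S(r+1) = -(r + 1)(3r^3 + 6r^2 - r - 6) = -(r+1)(3(r+1)^3 - 3(r+1)^2 - 4(r+1) - 2),
which is the closed form with N = r+1.
Hence, by induction on N, the claim holds for every N ≥ 1.

S(N) = -N(3N^3 - 3N^2 - 4N - 2)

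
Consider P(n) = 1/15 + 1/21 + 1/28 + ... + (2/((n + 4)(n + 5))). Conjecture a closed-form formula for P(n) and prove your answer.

We claim P(n) = 2n/(5(n + 5)) for all n ≥ 1.
Base step (n = 1): P(1) = 1/15, and the closed form gives 1/15. They agree.
Suppose the result is true for n = j, so P(j) = 2j/(5(j + 5)).
Then P(j+1) = P(j) + (2/((j + 5)(j + 6))) = (2j/(5(j + 5))) + (2/((j + 5)(j + 6))).
Simplifying, P(j+1) = 2(j + 1)/(5(j + 6)) = 2(j+1)/(5((j+1) + 5)),
which is the closed form with n = j+1.
By the principle of mathematical induction, the result holds for all n ≥ 1.

P(n) = 2n/(5(n + 5))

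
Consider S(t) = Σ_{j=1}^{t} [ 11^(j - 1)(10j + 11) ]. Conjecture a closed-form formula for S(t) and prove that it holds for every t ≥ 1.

We claim S(t) = 11^t(t + 1) - 1 for all t ≥ 1.
When t = 1: S(1) = 21, and the closed form gives 21. They agree.
Suppose the result is true for t = j, so S(j) = 11^j(j + 1) - 1.
Then S(j+1) = S(j) + (11^j(10j + 21)) = (11^j(j + 1) - 1) + (11^j(10j + 21)).
Simplifying, S(j+1) = 11·11^j·j + 22·11^j - 1 = 11^(j+1)((j+1) + 1) - 1,
which is the closed form with t = j+1.
Hence, by induction on t, the claim holds for every t ≥ 1.

S(t) = 11^t(t + 1) - 1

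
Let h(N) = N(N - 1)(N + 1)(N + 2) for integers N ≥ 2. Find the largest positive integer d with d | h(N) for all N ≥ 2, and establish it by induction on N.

d = 24

Computing the first values: h(2) = 24 and h(3) = 120; gcd(24, 120) = 24, so d ≤ 24.
We prove 24 | N(N - 1)(N + 1)(N + 2) for all N ≥ 2 by induction on N.
When N = 2: h(2) = 24 = 24·(1), so 24 | h(2).
Inductive step: assume the claim holds for N = m, i.e. 24 | h(m). Then
h(m+1) − h(m) = m·(m+1)·(m+2)·(m+3) − (m-1)·m·(m+1)·(m+2) = m·(m+1)·(m+2)·[(m+3) − (m-1)] = 4·m·(m+1)·(m+2). The product of 3 consecutive integers is divisible by (3)! = 6, so h(m+1) − h(m) is divisible by 4·6 = 24. By the inductive hypothesis 24 | h(m), hence 24 | h(m+1).
By the principle of mathematical induction, the result holds for all N ≥ 2.
Therefore the largest such d is 24.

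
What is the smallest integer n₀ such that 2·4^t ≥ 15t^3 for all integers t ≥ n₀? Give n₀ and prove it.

n₀ = 5

At t = 4: 512 < 960, so the inequality fails and n₀ ≥ 5. We prove 2·4^t ≥ 15t^3 for all t ≥ 5.
For the base case t = 5: 2·4^t = 2048 and 15t^3 = 1875, so 2048 ≥ 1875.
Inductive step: assume the claim holds for t = p, so 2·4^p ≥ 15p^3.
Then 2·4^(p + 1) = 4·(2·4^p) ≥ 4·(15p^3).
Also, for p ≥ 5 we have 4·(15p^3) ≥ 15(p+1)^3, since 4 ≥ (1 + 1/p)^3 for all p ≥ 5.
Combining, 2·4^(p + 1) ≥ 15(p+1)^3.
Hence, by induction on t, the claim holds for every t ≥ 5.
Hence the smallest such n₀ is 5.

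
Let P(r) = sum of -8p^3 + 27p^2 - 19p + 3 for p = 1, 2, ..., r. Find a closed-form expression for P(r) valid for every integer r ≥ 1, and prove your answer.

P(r) = -r(2r - 1)(r^2 - 2r - 2)

We claim P(r) = -r(2r - 1)(r^2 - 2r - 2) for all r ≥ 1.
Base case (r = 1): P(1) = 3, and the closed form gives 3. They agree.
Inductive step: suppose the statement holds for some p ≥ 1, so P(p) = p(-2p^3 + 5p^2 + 2p - 2).
Then P(p+1) = P(p) + (-8p^3 + 3p^2 + 11p + 3) = (p(-2p^3 + 5p^2 + 2p - 2)) + (-8p^3 + 3p^2 + 11p + 3).
Simplifying, P(p+1) = -(p + 1)(2p + 1)(p^2 - 3) = -(p+1)(2(p+1) - 1)((p+1)^2 - 2(p+1) - 2),
which is the closed form with r = p+1.
By induction, the statement is established for all r ≥ 1.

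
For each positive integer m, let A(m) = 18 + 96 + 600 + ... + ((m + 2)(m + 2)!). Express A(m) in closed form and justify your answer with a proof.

We claim A(m) = (m + 3)! - 6 for all m ≥ 1.
Base step (m = 1): A(1) = 18, and the closed form gives 18. They agree.
Inductive step: suppose the statement holds for some k ≥ 1, so A(k) = (k + 3)! - 6.
Then A(k+1) = A(k) + ((k + 3)(k + 3)!) = ((k + 3)! - 6) + ((k + 3)(k + 3)!).
Simplifying, A(k+1) = ((k+1) + 3)! - 6,
which is the closed form with m = k+1.
Hence, by induction on m, the claim holds for every m ≥ 1.

A(m) = (m + 3)! - 6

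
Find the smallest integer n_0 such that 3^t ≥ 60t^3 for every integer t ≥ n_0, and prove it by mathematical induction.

n_0 = 11

At t = 10: 59049 < 60000, so the inequality fails and n_0 ≥ 11. We prove 3^t ≥ 60t^3 for all t ≥ 11.
Base step (t = 11): 3^t = 177147 and 60t^3 = 79860, so 177147 ≥ 79860.
Inductive step: suppose the statement holds for some m ≥ 11, so 3^m ≥ 60m^3.
Then 3^(m + 1) = 3·(3^m) ≥ 3·(60m^3).
Also, for m ≥ 11 we have 3·(60m^3) ≥ 60(m+1)^3, since 3 ≥ (1 + 1/m)^3 for all m ≥ 11.
Combining, 3^(m + 1) ≥ 60(m+1)^3.
By the principle of mathematical induction, the result holds for all t ≥ 11.
Hence the smallest such n_0 is 11.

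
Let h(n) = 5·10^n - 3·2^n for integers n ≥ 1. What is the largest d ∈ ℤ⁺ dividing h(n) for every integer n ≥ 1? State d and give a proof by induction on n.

Computing the first values: h(1) = 44 and h(2) = 488; gcd(44, 488) = 4, so d ≤ 4.
We prove 4 | 5·10^n - 3·2^n for all n ≥ 1 by induction on n.
Base step (n = 1): h(1) = 44 = 4·(11), so 4 | h(1).
Suppose the result is true for n = r, i.e. 4 | h(r). Then
h(r+1) − 10·h(r) = (5·10^(r+1) - 3·2^(r+1)) − 10·(5·10^r - 3·2^r) = (-3)·2^r·(2 − 10) = (24)·2^r. Since 4 | h(r) by the inductive hypothesis, 4 | 10·h(r); and 4 | 24 since 24 = 4·6. Therefore 4 | h(r+1).
This completes the induction.
Therefore the largest such d is 4.

d = 4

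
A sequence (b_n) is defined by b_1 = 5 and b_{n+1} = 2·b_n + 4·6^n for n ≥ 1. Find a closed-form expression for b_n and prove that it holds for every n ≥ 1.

Computing the first terms: b_1 = 5, b_2 = 34, b_3 = 212. This suggests b_n = -2^(n - 1) + 6^n.
Base step (n = 1): the formula gives 5 = 5 = b_1.
Suppose the result is true for n = r, so b_r = -2^(r - 1) + 6^r.
Then b_{r+1} = 2·b_r + 4·6^r = 2·(-2^(r - 1) + 6^r) + 4·6^r = -2^r + 6^(r + 1) = -2^((r+1) - 1) + 6^(r+1),
which is the claimed formula at n = r+1.
By the principle of mathematical induction, the result holds for all n ≥ 1.

b_n = -2^(n - 1) + 6^n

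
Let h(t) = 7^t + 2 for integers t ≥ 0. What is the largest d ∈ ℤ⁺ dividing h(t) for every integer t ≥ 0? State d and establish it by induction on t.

d = 3

Computing the first values: h(0) = 3 and h(1) = 9; gcd(3, 9) = 3, so d ≤ 3.
We prove 3 | 7^t + 2 for all t ≥ 0 by induction on t.
Base step (t = 0): h(0) = 3 = 3·(1), so 3 | h(0).
For the inductive step, assume it holds for an arbitrary m ≥ 0, i.e. 3 | h(m). Then
h(m+1) = 7^(m+1) + 2 = 7·(7^m + 2) - 12 = 7·h(m) - 12. The first term is divisible by 3 by the inductive hypothesis, and -12 is divisible by 3. Hence 3 | h(m+1).
By the principle of mathematical induction, the result holds for all t ≥ 0.
Therefore the largest such d is 3.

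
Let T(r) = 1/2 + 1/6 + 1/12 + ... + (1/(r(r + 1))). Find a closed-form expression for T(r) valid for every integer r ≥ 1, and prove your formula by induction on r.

We claim T(r) = r/(r + 1) for all r ≥ 1.
Base case (r = 1): T(1) = 1/2, and the closed form gives 1/2. They agree.
Inductive step: assume the claim holds for r = i, so T(i) = i/(i + 1).
Then T(i+1) = T(i) + (1/((i + 1)(i + 2))) = (i/(i + 1)) + (1/((i + 1)(i + 2))).
Simplifying, T(i+1) = (i + 1)/(i + 2) = (i+1)/((i+1) + 1),
which is the closed form with r = i+1.
Hence, by induction on r, the claim holds for every r ≥ 1.

T(r) = r/(r + 1)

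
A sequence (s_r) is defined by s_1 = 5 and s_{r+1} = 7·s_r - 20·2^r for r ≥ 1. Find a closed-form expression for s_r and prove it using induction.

Computing the first terms: s_1 = 5, s_2 = -5, s_3 = -115. This suggests s_r = 2^(r + 2) - 3·7^(r - 1).
Base case (r = 1): the formula gives 5 = 5 = s_1.
For the inductive step, assume it holds for an arbitrary i ≥ 1, so s_i = 2^(i + 2) - 3·7^(i - 1).
Then s_{i+1} = 7·s_i - 20·2^i = 7·(2^(i + 2) - 3·7^(i - 1)) - 20·2^i = 2^(i + 3) - 3·7^i = 2^((i+1) + 2) - 3·7^((i+1) - 1),
which is the claimed formula at r = i+1.
By induction, the statement is established for all r ≥ 1.

s_r = 2^(r + 2) - 3·7^(r - 1)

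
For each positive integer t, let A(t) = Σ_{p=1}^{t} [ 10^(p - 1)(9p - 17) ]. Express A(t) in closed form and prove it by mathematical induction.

A(t) = 10^t(t - 2) + 2

We claim A(t) = 10^t(t - 2) + 2 for all t ≥ 1.
Base step (t = 1): A(1) = -8, and the closed form gives -8. They agree.
Inductive step: suppose the statement holds for some p ≥ 1, so A(p) = 10^p(p - 2) + 2.
Then A(p+1) = A(p) + (10^p(9p - 8)) = (10^p(p - 2) + 2) + (10^p(9p - 8)).
Simplifying, A(p+1) = 10·10^p·p - 10·10^p + 2 = 10^(p+1)((p+1) - 2) + 2,
which is the closed form with t = p+1.
By the principle of mathematical induction, the result holds for all t ≥ 1.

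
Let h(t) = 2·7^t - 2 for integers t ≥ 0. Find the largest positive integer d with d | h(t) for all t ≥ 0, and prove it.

Computing the first values: h(0) = 0 and h(1) = 12; gcd(0, 12) = 12, so d ≤ 12.
We prove 12 | 2·7^t - 2 for all t ≥ 0 by induction on t.
Base case (t = 0): h(0) = 0 = 12·(0), so 12 | h(0).
Inductive step: assume the claim holds for t = r, i.e. 12 | h(r). Then
h(r+1) = 2·7^(r+1) - 2 = 7·(2·7^r - 2) + 12 = 7·h(r) + 12. The first term is divisible by 12 by the inductive hypothesis, and 12 is divisible by 12. Hence 12 | h(r+1).
Hence, by induction on t, the claim holds for every t ≥ 0.
Therefore the largest such d is 12.

d = 12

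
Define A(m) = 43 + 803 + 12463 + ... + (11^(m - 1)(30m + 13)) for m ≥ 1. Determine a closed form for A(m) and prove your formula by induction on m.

We claim A(m) = 11^m(3m + 1) - 1 for all m ≥ 1.
Base case (m = 1): A(1) = 43, and the closed form gives 43. They agree.
For the inductive step, assume it holds for an arbitrary j ≥ 1, so A(j) = 11^j(3j + 1) - 1.
Then A(j+1) = A(j) + (11^j(30j + 43)) = (11^j(3j + 1) - 1) + (11^j(30j + 43)).
Simplifying, A(j+1) = 33·11^j·j + 44·11^j - 1 = 11^(j+1)(3(j+1) + 1) - 1,
which is the closed form with m = j+1.
By induction, the statement is established for all m ≥ 1.

A(m) = 11^m(3m + 1) - 1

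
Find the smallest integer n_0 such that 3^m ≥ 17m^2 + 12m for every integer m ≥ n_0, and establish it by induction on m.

n_0 = 6

At m = 5: 243 < 485, so the inequality fails and n_0 ≥ 6. We prove 3^m ≥ 17m^2 + 12m for all m ≥ 6.
For the base case m = 6: 3^m = 729 and 17m^2 + 12m = 684, so 729 ≥ 684.
Suppose the result is true for m = i, so 3^i ≥ 17i^2 + 12i.
Then 3^(i + 1) = 3·(3^i) ≥ 3·(17i^2 + 12i).
Also, for i ≥ 6 we have 3·(17i^2 + 12i) ≥ 17(i+1)^2 + 12(i+1), since 3·(17i^2 + 12i) − (17(i+1)^2 + 12(i+1)) = 34i^2 - 10i - 29, which is nonnegative for all i ≥ 6.
Combining, 3^(i + 1) ≥ 17(i+1)^2 + 12(i+1).
By the principle of mathematical induction, the result holds for all m ≥ 6.
Hence the smallest such n_0 is 6.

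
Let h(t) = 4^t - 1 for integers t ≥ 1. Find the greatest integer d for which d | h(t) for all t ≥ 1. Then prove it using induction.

d = 3

Computing the first values: h(1) = 3 and h(2) = 15; gcd(3, 15) = 3, so d ≤ 3.
We prove 3 | 4^t - 1 for all t ≥ 1 by induction on t.
Base step (t = 1): h(1) = 3 = 3·(1), so 3 | h(1).
For the inductive step, assume it holds for an arbitrary m ≥ 1, i.e. 3 | h(m). Then
4^{m+1} − 1^{m+1} = 4·4^m − 1·1^m = 4·(4^m − 1^m) + (3)·1^m. The first term is divisible by 3 by the inductive hypothesis, and the second term (3)·1^m is divisible by 3 since 3 | 3. Hence 3 | h(m+1).
This completes the induction.
Therefore the largest such d is 3.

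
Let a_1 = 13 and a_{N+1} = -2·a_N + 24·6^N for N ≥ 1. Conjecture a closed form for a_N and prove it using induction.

Computing the first terms: a_1 = 13, a_2 = 118, a_3 = 628. This suggests a_N = -5(-2)^(N - 1) + 3·6^N.
For the base case N = 1: the formula gives 13 = 13 = a_1.
Inductive step: suppose the statement holds for some r ≥ 1, so a_r = -5(-2)^(r - 1) + 3·6^r.
Then a_{r+1} = -2·a_r + 24·6^r = -2·(-5(-2)^(r - 1) + 3·6^r) + 24·6^r = -5(-2)^r + 3·6^(r + 1) = -5(-2)^((r+1) - 1) + 3·6^(r+1),
which is the claimed formula at N = r+1.
Hence, by induction on N, the claim holds for every N ≥ 1.

a_N = -5(-2)^(N - 1) + 3·6^N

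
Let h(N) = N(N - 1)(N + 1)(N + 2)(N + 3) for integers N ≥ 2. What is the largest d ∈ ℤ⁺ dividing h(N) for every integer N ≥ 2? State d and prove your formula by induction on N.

d = 120

Computing the first values: h(2) = 120 and h(3) = 720; gcd(120, 720) = 120, so d ≤ 120.
We prove 120 | N(N - 1)(N + 1)(N + 2)(N + 3) for all N ≥ 2 by induction on N.
Base case (N = 2): h(2) = 120 = 120·(1), so 120 | h(2).
For the inductive step, assume it holds for an arbitrary j ≥ 2, i.e. 120 | h(j). Then
h(j+1) − h(j) = j·(j+1)·(j+2)·(j+3)·(j+4) − (j-1)·j·(j+1)·(j+2)·(j+3) = j·(j+1)·(j+2)·(j+3)·[(j+4) − (j-1)] = 5·j·(j+1)·(j+2)·(j+3). The product of 4 consecutive integers is divisible by (4)! = 24, so h(j+1) − h(j) is divisible by 5·24 = 120. By the inductive hypothesis 120 | h(j), hence 120 | h(j+1).
By induction, the statement is established for all N ≥ 2.
Therefore the largest such d is 120.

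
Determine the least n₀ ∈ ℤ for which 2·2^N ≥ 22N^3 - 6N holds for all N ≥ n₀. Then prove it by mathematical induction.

At N = 15: 65536 < 74160, so the inequality fails and n₀ ≥ 16. We prove 2·2^N ≥ 22N^3 - 6N for all N ≥ 16.
For the base case N = 16: 2·2^N = 131072 and 22N^3 - 6N = 90016, so 131072 ≥ 90016.
Suppose the result is true for N = k, so 2·2^k ≥ 22k^3 - 6k.
Then 2·2^(k + 1) = 2·(2·2^k) ≥ 2·(22k^3 - 6k).
Also, for k ≥ 16 we have 2·(22k^3 - 6k) ≥ 22(k+1)^3 - 6(k+1), since 2·(22k^3 - 6k) − (22(k+1)^3 - 6(k+1)) = 22k^3 - 66k^2 - 72k - 16, which is nonnegative for all k ≥ 16.
Combining, 2·2^(k + 1) ≥ 22(k+1)^3 - 6(k+1).
Hence, by induction on N, the claim holds for every N ≥ 16.
Hence the smallest such n₀ is 16.

n₀ = 16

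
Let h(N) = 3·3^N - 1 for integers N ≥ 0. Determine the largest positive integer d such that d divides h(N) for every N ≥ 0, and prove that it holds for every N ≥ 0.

d = 2

Computing the first values: h(0) = 2 and h(1) = 8; gcd(2, 8) = 2, so d ≤ 2.
We prove 2 | 3·3^N - 1 for all N ≥ 0 by induction on N.
Base case (N = 0): h(0) = 2 = 2·(1), so 2 | h(0).
Inductive step: suppose the statement holds for some k ≥ 0, i.e. 2 | h(k). Then
h(k+1) = 3·3^(k+1) - 1 = 3·(3·3^k - 1) + 2 = 3·h(k) + 2. The first term is divisible by 2 by the inductive hypothesis, and 2 is divisible by 2. Hence 2 | h(k+1).
Hence, by induction on N, the claim holds for every N ≥ 0.
Therefore the largest such d is 2.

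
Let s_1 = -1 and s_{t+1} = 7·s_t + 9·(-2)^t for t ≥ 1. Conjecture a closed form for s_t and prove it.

Computing the first terms: s_1 = -1, s_2 = -25, s_3 = -139. This suggests s_t = -(-2)^t - 3·7^(t - 1).
Base case (t = 1): the formula gives -1 = -1 = s_1.
Suppose the result is true for t = r, so s_r = -(-2)^r - 3·7^(r - 1).
Then s_{r+1} = 7·s_r + 9·(-2)^r = 7·(-(-2)^r - 3·7^(r - 1)) + 9·(-2)^r = -(-2)^(r + 1) - 3·7^r = -(-2)^(r+1) - 3·7^((r+1) - 1),
which is the claimed formula at t = r+1.
By induction, the statement is established for all t ≥ 1.

s_t = -(-2)^t - 3·7^(t - 1)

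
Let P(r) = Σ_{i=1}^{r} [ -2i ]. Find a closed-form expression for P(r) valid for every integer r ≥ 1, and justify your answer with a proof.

P(r) = -r(r + 1)

We claim P(r) = -r(r + 1) for all r ≥ 1.
Base step (r = 1): P(1) = -2, and the closed form gives -2. They agree.
Suppose the result is true for r = i, so P(i) = i(-i - 1).
Then P(i+1) = P(i) + (-2i - 2) = (i(-i - 1)) + (-2i - 2).
Simplifying, P(i+1) = -(i + 1)(i + 2) = -(i+1)((i+1) + 1),
which is the closed form with r = i+1.
By the principle of mathematical induction, the result holds for all r ≥ 1.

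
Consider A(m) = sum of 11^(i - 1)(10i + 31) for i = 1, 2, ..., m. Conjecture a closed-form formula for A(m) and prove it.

We claim A(m) = 11^m(m + 3) - 3 for all m ≥ 1.
Base step (m = 1): A(1) = 41, and the closed form gives 41. They agree.
Inductive step: suppose the statement holds for some i ≥ 1, so A(i) = 11^i(i + 3) - 3.
Then A(i+1) = A(i) + (11^i(10i + 41)) = (11^i(i + 3) - 3) + (11^i(10i + 41)).
Simplifying, A(i+1) = 11·11^i·i + 44·11^i - 3 = 11^(i+1)((i+1) + 3) - 3,
which is the closed form with m = i+1.
Hence, by induction on m, the claim holds for every m ≥ 1.

A(m) = 11^m(m + 3) - 3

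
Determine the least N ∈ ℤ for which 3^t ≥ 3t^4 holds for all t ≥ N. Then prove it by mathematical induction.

At t = 8: 6561 < 12288, so the inequality fails and N ≥ 9. We prove 3^t ≥ 3t^4 for all t ≥ 9.
Base case (t = 9): 3^t = 19683 and 3t^4 = 19683, so 19683 ≥ 19683.
Suppose the result is true for t = i, so 3^i ≥ 3i^4.
Then 3^(i + 1) = 3·(3^i) ≥ 3·(3i^4).
Also, for i ≥ 9 we have 3·(3i^4) ≥ 3(i+1)^4, since 3 ≥ (1 + 1/i)^4 for all i ≥ 9.
Combining, 3^(i + 1) ≥ 3(i+1)^4.
Hence, by induction on t, the claim holds for every t ≥ 9.
Hence the smallest such N is 9.

N = 9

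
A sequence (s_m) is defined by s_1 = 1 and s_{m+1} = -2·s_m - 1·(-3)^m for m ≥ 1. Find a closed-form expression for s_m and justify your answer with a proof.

s_m = (-2)^(m + 1) + (-3)^m

Computing the first terms: s_1 = 1, s_2 = 1, s_3 = -11. This suggests s_m = (-2)^(m + 1) + (-3)^m.
Base case (m = 1): the formula gives 1 = 1 = s_1.
Inductive step: assume the claim holds for m = j, so s_j = (-2)^(j + 1) + (-3)^j.
Then s_{j+1} = -2·s_j - 1·(-3)^j = -2·((-2)^(j + 1) + (-3)^j) - 1·(-3)^j = (-2)^(j + 2) + (-3)^(j + 1) = (-2)^((j+1) + 1) + (-3)^(j+1),
which is the claimed formula at m = j+1.
By the principle of mathematical induction, the result holds for all m ≥ 1.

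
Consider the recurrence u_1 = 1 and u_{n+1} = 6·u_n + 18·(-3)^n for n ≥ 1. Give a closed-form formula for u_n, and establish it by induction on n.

u_n = -2(-3)^n - 5·6^(n - 1)

Computing the first terms: u_1 = 1, u_2 = -48, u_3 = -126. This suggests u_n = -2(-3)^n - 5·6^(n - 1).
Base step (n = 1): the formula gives 1 = 1 = u_1.
Suppose the result is true for n = i, so u_i = -2(-3)^i - 5·6^(i - 1).
Then u_{i+1} = 6·u_i + 18·(-3)^i = 6·(-2(-3)^i - 5·6^(i - 1)) + 18·(-3)^i = -2(-3)^(i + 1) - 5·6^i = -2(-3)^(i+1) - 5·6^((i+1) - 1),
which is the claimed formula at n = i+1.
By the principle of mathematical induction, the result holds for all n ≥ 1.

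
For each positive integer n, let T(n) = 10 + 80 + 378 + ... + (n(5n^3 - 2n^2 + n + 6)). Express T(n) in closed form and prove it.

We claim T(n) = n(n + 1)(n^3 + n^2 + 3) for all n ≥ 1.
When n = 1: T(1) = 10, and the closed form gives 10. They agree.
Inductive step: suppose the statement holds for some k ≥ 1, so T(k) = k(k^4 + 2k^3 + k^2 + 3k + 3).
Then T(k+1) = T(k) + ((k + 1)(k + 5(k + 1)^3 - 2(k + 1)^2 + 7)) = (k(k^4 + 2k^3 + k^2 + 3k + 3)) + ((k + 1)(k + 5(k + 1)^3 - 2(k + 1)^2 + 7)).
Simplifying, T(k+1) = (k + 1)(k + 2)(k^3 + 4k^2 + 5k + 5) = (k+1)((k+1) + 1)((k+1)^3 + (k+1)^2 + 3),
which is the closed form with n = k+1.
By induction, the statement is established for all n ≥ 1.

T(n) = n(n + 1)(n^3 + n^2 + 3)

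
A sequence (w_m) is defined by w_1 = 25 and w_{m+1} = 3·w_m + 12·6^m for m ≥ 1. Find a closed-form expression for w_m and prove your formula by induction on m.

w_m = 3^(m - 1) + 4·6^m

Computing the first terms: w_1 = 25, w_2 = 147, w_3 = 873. This suggests w_m = 3^(m - 1) + 4·6^m.
Base step (m = 1): the formula gives 25 = 25 = w_1.
For the inductive step, assume it holds for an arbitrary j ≥ 1, so w_j = 3^(j - 1) + 4·6^j.
Then w_{j+1} = 3·w_j + 12·6^j = 3·(3^(j - 1) + 4·6^j) + 12·6^j = 3^j + 4·6^(j + 1) = 3^((j+1) - 1) + 4·6^(j+1),
which is the claimed formula at m = j+1.
This completes the induction.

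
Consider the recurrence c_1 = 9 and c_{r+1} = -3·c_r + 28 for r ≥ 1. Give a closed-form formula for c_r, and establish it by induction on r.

Computing the first terms: c_1 = 9, c_2 = 1, c_3 = 25. This suggests c_r = 2(-3)^(r - 1) + 7.
Base case (r = 1): the formula gives 9 = 9 = c_1.
Inductive step: assume the claim holds for r = p, so c_p = 2(-3)^(p - 1) + 7.
Then c_{p+1} = -3·c_p + 28 = -3·(2(-3)^(p - 1) + 7) + 28 = 2(-3)^p + 7 = 2(-3)^((p+1) - 1) + 7,
which is the claimed formula at r = p+1.
By the principle of mathematical induction, the result holds for all r ≥ 1.

c_r = 2(-3)^(r - 1) + 7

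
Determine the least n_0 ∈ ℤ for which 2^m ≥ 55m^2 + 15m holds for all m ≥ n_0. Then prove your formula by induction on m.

n_0 = 14

At m = 13: 8192 < 9490, so the inequality fails and n_0 ≥ 14. We prove 2^m ≥ 55m^2 + 15m for all m ≥ 14.
Base step (m = 14): 2^m = 16384 and 55m^2 + 15m = 10990, so 16384 ≥ 10990.
For the inductive step, assume it holds for an arbitrary i ≥ 14, so 2^i ≥ 55i^2 + 15i.
Then 2^(i + 1) = 2·(2^i) ≥ 2·(55i^2 + 15i).
Also, for i ≥ 14 we have 2·(55i^2 + 15i) ≥ 55(i+1)^2 + 15(i+1), since 2·(55i^2 + 15i) − (55(i+1)^2 + 15(i+1)) = 55i^2 - 95i - 70, which is nonnegative for all i ≥ 14.
Combining, 2^(i + 1) ≥ 55(i+1)^2 + 15(i+1).
This completes the induction.
Hence the smallest such n_0 is 14.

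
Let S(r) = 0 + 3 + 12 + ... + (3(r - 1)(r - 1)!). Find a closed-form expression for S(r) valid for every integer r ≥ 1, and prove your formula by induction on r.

S(r) = 3r! - 3

We claim S(r) = 3r! - 3 for all r ≥ 1.
When r = 1: S(1) = 0, and the closed form gives 0. They agree.
Suppose the result is true for r = i, so S(i) = 3i! - 3.
Then S(i+1) = S(i) + (3i·i!) = (3i! - 3) + (3i·i!).
Simplifying, S(i+1) = 3(i+1)! - 3,
which is the closed form with r = i+1.
Hence, by induction on r, the claim holds for every r ≥ 1.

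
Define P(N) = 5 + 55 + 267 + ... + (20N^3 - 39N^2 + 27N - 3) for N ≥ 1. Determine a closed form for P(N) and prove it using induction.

We claim P(N) = N(5N^3 - 3N^2 - N + 4) for all N ≥ 1.
For the base case N = 1: P(1) = 5, and the closed form gives 5. They agree.
Inductive step: suppose the statement holds for some m ≥ 1, so P(m) = m(5m^3 - 3m^2 - m + 4).
Then P(m+1) = P(m) + (20m^3 + 21m^2 + 9m + 5) = (m(5m^3 - 3m^2 - m + 4)) + (20m^3 + 21m^2 + 9m + 5).
Simplifying, P(m+1) = (m + 1)(5m^3 + 12m^2 + 8m + 5) = (m+1)(5(m+1)^3 - 3(m+1)^2 - (m+1) + 4),
which is the closed form with N = m+1.
Hence, by induction on N, the claim holds for every N ≥ 1.

P(N) = N(5N^3 - 3N^2 - N + 4)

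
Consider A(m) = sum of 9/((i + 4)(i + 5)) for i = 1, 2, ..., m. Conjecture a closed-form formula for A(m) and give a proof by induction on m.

We claim A(m) = 9m/(5(m + 5)) for all m ≥ 1.
For the base case m = 1: A(1) = 3/10, and the closed form gives 3/10. They agree.
Inductive step: suppose the statement holds for some i ≥ 1, so A(i) = 9i/(5(i + 5)).
Then A(i+1) = A(i) + (9/((i + 5)(i + 6))) = (9i/(5(i + 5))) + (9/((i + 5)(i + 6))).
Simplifying, A(i+1) = 9(i + 1)/(5(i + 6)) = 9(i+1)/(5((i+1) + 5)),
which is the closed form with m = i+1.
By the principle of mathematical induction, the result holds for all m ≥ 1.

A(m) = 9m/(5(m + 5))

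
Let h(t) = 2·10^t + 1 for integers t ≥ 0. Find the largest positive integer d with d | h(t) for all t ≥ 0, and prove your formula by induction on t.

d = 3

Computing the first values: h(0) = 3 and h(1) = 21; gcd(3, 21) = 3, so d ≤ 3.
We prove 3 | 2·10^t + 1 for all t ≥ 0 by induction on t.
For the base case t = 0: h(0) = 3 = 3·(1), so 3 | h(0).
For the inductive step, assume it holds for an arbitrary m ≥ 0, i.e. 3 | h(m). Then
h(m+1) = 2·10^(m+1) + 1 = 10·(2·10^m + 1) - 9 = 10·h(m) - 9. The first term is divisible by 3 by the inductive hypothesis, and -9 is divisible by 3. Hence 3 | h(m+1).
By induction, the statement is established for all t ≥ 0.
Therefore the largest such d is 3.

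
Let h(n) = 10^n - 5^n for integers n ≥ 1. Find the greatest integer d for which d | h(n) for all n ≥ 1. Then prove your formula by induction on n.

d = 5

Computing the first values: h(1) = 5 and h(2) = 75; gcd(5, 75) = 5, so d ≤ 5.
We prove 5 | 10^n - 5^n for all n ≥ 1 by induction on n.
For the base case n = 1: h(1) = 5 = 5·(1), so 5 | h(1).
For the inductive step, assume it holds for an arbitrary k ≥ 1, i.e. 5 | h(k). Then
10^{k+1} − 5^{k+1} = 10·10^k − 5·5^k = 10·(10^k − 5^k) + (5)·5^k. The first term is divisible by 5 by the inductive hypothesis, and the second term (5)·5^k is divisible by 5 since 5 | 5. Hence 5 | h(k+1).
By induction, the statement is established for all n ≥ 1.
Therefore the largest such d is 5.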